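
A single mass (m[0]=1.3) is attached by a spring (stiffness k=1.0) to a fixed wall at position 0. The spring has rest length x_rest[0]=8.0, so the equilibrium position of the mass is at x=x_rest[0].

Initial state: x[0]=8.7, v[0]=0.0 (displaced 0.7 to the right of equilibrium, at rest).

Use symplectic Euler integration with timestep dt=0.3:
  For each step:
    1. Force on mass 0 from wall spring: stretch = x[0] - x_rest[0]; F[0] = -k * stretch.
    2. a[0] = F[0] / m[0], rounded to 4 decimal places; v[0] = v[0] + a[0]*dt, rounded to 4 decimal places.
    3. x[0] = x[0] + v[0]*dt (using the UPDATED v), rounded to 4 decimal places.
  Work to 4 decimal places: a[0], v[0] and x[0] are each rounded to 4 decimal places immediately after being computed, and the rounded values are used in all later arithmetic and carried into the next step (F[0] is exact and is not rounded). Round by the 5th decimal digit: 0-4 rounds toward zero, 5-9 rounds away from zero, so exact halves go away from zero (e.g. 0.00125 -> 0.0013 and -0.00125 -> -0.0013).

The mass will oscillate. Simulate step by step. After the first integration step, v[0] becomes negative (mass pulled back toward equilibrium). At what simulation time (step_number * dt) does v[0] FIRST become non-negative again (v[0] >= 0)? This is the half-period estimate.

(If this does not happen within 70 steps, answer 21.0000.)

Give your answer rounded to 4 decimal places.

Answer: 3.6000

Derivation:
Step 0: x=[8.7000] v=[0.0000]
Step 1: x=[8.6515] v=[-0.1616]
Step 2: x=[8.5579] v=[-0.3120]
Step 3: x=[8.4257] v=[-0.4408]
Step 4: x=[8.2640] v=[-0.5391]
Step 5: x=[8.0840] v=[-0.6000]
Step 6: x=[7.8982] v=[-0.6194]
Step 7: x=[7.7194] v=[-0.5959]
Step 8: x=[7.5600] v=[-0.5312]
Step 9: x=[7.4311] v=[-0.4297]
Step 10: x=[7.3416] v=[-0.2984]
Step 11: x=[7.2977] v=[-0.1465]
Step 12: x=[7.3024] v=[0.0156]
First v>=0 after going negative at step 12, time=3.6000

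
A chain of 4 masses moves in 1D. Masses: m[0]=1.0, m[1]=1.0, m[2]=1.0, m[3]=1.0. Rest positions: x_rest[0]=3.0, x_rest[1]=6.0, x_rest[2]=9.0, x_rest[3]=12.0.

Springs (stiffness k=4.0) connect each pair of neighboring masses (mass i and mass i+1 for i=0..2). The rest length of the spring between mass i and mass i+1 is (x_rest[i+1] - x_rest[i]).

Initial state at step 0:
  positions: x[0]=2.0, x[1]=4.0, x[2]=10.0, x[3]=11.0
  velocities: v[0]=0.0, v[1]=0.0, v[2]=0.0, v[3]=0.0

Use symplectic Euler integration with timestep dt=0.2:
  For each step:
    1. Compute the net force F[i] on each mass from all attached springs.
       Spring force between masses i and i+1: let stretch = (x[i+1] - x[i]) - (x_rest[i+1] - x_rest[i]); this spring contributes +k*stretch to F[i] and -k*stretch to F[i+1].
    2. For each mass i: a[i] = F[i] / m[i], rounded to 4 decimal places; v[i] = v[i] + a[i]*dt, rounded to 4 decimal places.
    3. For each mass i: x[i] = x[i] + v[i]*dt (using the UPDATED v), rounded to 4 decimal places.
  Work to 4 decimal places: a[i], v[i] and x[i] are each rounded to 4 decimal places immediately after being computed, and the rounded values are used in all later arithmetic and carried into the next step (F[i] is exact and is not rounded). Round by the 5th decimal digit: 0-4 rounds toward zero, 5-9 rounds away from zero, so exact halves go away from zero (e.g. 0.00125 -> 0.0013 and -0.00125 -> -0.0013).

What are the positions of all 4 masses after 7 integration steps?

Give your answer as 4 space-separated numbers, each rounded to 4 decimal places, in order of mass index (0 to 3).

Step 0: x=[2.0000 4.0000 10.0000 11.0000] v=[0.0000 0.0000 0.0000 0.0000]
Step 1: x=[1.8400 4.6400 9.2000 11.3200] v=[-0.8000 3.2000 -4.0000 1.6000]
Step 2: x=[1.6480 5.5616 8.0096 11.7808] v=[-0.9600 4.6080 -5.9520 2.3040]
Step 3: x=[1.6022 6.2487 7.0309 12.1182] v=[-0.2291 3.4355 -4.8934 1.6870]
Step 4: x=[1.8198 6.3175 6.7410 12.1216] v=[1.0881 0.3441 -1.4493 0.0172]
Step 5: x=[2.2771 5.7344 7.2443 11.7441] v=[2.2863 -2.9153 2.5164 -1.8873]
Step 6: x=[2.8075 4.8398 8.2260 11.1267] v=[2.6521 -4.4732 4.9083 -3.0871]
Step 7: x=[3.1831 4.1618 9.1300 10.5252] v=[1.8779 -3.3901 4.5199 -3.0077]

Answer: 3.1831 4.1618 9.1300 10.5252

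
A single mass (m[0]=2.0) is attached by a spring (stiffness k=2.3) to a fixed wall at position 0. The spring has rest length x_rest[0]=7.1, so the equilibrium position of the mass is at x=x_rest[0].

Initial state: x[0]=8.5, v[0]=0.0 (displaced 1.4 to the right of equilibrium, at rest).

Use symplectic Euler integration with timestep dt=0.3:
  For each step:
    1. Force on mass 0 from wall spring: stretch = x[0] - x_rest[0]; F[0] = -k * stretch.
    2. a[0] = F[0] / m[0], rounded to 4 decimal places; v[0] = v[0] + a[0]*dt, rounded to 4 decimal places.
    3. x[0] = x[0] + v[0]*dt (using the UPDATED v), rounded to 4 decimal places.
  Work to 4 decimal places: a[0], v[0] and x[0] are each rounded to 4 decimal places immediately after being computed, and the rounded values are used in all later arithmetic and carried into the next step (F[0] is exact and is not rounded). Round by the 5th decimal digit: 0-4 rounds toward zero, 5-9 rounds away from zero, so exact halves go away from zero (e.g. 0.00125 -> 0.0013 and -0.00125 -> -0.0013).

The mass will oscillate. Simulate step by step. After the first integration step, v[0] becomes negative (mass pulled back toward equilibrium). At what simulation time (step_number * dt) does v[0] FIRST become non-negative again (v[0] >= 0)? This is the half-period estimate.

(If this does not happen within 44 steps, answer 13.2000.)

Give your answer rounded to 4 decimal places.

Answer: 3.0000

Derivation:
Step 0: x=[8.5000] v=[0.0000]
Step 1: x=[8.3551] v=[-0.4830]
Step 2: x=[8.0803] v=[-0.9160]
Step 3: x=[7.7040] v=[-1.2542]
Step 4: x=[7.2652] v=[-1.4626]
Step 5: x=[6.8093] v=[-1.5196]
Step 6: x=[6.3835] v=[-1.4193]
Step 7: x=[6.0319] v=[-1.1721]
Step 8: x=[5.7908] v=[-0.8036]
Step 9: x=[5.6852] v=[-0.3519]
Step 10: x=[5.7261] v=[0.1362]
First v>=0 after going negative at step 10, time=3.0000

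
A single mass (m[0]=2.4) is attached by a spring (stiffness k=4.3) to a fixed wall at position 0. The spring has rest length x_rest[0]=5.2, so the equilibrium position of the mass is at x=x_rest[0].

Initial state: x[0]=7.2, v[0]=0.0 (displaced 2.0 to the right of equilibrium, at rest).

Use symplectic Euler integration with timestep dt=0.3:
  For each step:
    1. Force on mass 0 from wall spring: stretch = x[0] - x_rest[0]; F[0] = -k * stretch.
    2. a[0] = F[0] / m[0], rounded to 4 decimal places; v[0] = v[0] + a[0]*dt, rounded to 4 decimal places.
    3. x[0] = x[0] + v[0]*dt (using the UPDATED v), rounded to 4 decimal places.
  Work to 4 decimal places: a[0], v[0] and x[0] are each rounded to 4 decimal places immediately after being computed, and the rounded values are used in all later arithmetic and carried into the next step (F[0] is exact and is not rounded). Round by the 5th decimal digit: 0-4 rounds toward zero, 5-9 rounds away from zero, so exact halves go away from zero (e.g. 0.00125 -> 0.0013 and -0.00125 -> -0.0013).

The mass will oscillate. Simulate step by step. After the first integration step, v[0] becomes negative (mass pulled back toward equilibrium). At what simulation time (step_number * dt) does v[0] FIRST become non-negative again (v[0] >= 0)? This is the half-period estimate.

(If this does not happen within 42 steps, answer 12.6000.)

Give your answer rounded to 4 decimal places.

Answer: 2.4000

Derivation:
Step 0: x=[7.2000] v=[0.0000]
Step 1: x=[6.8775] v=[-1.0750]
Step 2: x=[6.2845] v=[-1.9767]
Step 3: x=[5.5166] v=[-2.5596]
Step 4: x=[4.6977] v=[-2.7298]
Step 5: x=[3.9598] v=[-2.4598]
Step 6: x=[3.4218] v=[-1.7932]
Step 7: x=[3.1706] v=[-0.8374]
Step 8: x=[3.2466] v=[0.2534]
First v>=0 after going negative at step 8, time=2.4000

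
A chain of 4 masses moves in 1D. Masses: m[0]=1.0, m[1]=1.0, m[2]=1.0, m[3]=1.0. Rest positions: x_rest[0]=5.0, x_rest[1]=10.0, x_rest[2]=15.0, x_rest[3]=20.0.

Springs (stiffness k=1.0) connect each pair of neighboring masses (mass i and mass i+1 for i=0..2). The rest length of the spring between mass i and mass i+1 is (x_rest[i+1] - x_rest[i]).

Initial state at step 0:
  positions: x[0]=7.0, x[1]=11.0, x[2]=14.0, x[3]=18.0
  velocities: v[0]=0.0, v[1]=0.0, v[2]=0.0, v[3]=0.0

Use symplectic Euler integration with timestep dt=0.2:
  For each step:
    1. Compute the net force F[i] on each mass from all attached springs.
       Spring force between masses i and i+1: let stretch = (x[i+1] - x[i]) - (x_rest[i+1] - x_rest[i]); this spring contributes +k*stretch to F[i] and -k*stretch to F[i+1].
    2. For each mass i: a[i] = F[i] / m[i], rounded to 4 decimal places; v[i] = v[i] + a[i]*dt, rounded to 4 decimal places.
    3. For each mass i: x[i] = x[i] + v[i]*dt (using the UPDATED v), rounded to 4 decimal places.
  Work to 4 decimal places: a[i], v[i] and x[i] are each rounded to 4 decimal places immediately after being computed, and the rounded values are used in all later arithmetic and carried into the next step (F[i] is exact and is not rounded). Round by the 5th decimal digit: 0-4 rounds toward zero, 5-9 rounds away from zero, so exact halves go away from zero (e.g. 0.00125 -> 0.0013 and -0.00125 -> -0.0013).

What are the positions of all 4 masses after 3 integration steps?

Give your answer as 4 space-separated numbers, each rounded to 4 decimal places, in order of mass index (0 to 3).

Answer: 6.7601 10.7756 14.2244 18.2399

Derivation:
Step 0: x=[7.0000 11.0000 14.0000 18.0000] v=[0.0000 0.0000 0.0000 0.0000]
Step 1: x=[6.9600 10.9600 14.0400 18.0400] v=[-0.2000 -0.2000 0.2000 0.2000]
Step 2: x=[6.8800 10.8832 14.1168 18.1200] v=[-0.4000 -0.3840 0.3840 0.4000]
Step 3: x=[6.7601 10.7756 14.2244 18.2399] v=[-0.5994 -0.5379 0.5379 0.5994]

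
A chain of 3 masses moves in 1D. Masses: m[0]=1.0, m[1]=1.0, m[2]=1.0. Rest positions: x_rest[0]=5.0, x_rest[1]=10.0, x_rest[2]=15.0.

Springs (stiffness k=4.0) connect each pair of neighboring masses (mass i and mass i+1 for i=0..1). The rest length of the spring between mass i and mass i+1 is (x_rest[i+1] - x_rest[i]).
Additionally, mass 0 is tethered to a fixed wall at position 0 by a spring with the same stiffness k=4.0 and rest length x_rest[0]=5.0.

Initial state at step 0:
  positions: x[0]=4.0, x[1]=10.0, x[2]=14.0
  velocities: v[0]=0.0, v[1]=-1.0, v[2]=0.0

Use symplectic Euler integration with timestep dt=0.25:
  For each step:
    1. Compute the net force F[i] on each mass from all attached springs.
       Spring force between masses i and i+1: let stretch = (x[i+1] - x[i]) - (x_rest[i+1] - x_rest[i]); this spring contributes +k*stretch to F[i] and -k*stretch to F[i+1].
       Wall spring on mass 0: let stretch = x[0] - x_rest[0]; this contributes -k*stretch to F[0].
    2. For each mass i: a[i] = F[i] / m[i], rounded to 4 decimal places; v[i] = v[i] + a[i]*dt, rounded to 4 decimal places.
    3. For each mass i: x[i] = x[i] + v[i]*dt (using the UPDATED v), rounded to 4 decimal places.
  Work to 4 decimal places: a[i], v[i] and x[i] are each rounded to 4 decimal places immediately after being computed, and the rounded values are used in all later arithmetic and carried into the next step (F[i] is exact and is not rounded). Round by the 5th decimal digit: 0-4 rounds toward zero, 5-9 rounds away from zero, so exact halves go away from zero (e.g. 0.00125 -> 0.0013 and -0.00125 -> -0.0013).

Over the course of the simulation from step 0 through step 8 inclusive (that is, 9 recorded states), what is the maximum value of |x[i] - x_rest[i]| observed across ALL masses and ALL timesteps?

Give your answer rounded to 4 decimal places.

Answer: 1.5156

Derivation:
Step 0: x=[4.0000 10.0000 14.0000] v=[0.0000 -1.0000 0.0000]
Step 1: x=[4.5000 9.2500 14.2500] v=[2.0000 -3.0000 1.0000]
Step 2: x=[5.0625 8.5625 14.5000] v=[2.2500 -2.7500 1.0000]
Step 3: x=[5.2344 8.4844 14.5156] v=[0.6875 -0.3125 0.0625]
Step 4: x=[4.9102 9.1016 14.2734] v=[-1.2969 2.4687 -0.9687]
Step 5: x=[4.4063 9.9639 13.9883] v=[-2.0157 3.4491 -1.1405]
Step 6: x=[4.1902 10.4429 13.9471] v=[-0.8644 1.9159 -0.1649]
Step 7: x=[4.4897 10.2348 14.2798] v=[1.1981 -0.8326 1.3309]
Step 8: x=[5.1031 9.6016 14.8513] v=[2.4535 -2.5327 2.2859]
Max displacement = 1.5156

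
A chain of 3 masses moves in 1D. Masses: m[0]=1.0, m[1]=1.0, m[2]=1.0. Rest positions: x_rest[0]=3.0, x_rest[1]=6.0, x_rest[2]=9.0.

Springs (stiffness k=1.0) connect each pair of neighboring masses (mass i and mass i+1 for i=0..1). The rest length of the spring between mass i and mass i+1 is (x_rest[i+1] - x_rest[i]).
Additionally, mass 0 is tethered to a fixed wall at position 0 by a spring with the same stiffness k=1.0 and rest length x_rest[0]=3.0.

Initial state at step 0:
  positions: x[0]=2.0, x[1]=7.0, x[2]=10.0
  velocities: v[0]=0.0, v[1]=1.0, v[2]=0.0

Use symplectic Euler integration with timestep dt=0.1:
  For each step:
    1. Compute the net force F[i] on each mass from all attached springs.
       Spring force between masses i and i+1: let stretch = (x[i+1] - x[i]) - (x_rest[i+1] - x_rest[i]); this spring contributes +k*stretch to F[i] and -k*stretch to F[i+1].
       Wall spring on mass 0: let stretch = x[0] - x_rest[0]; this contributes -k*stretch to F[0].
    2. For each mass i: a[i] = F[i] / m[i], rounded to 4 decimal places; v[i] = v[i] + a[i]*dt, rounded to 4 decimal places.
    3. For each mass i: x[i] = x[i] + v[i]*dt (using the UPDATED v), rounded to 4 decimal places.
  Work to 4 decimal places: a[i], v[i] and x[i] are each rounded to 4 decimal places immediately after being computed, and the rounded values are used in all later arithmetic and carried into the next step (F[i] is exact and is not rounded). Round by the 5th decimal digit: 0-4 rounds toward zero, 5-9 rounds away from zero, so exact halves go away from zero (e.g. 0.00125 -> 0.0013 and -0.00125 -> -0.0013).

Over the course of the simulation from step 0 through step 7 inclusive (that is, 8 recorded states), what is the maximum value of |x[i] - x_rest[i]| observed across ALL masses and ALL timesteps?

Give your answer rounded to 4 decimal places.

Step 0: x=[2.0000 7.0000 10.0000] v=[0.0000 1.0000 0.0000]
Step 1: x=[2.0300 7.0800 10.0000] v=[0.3000 0.8000 0.0000]
Step 2: x=[2.0902 7.1387 10.0008] v=[0.6020 0.5870 0.0080]
Step 3: x=[2.1800 7.1755 10.0030] v=[0.8978 0.3684 0.0218]
Step 4: x=[2.2979 7.1907 10.0069] v=[1.1794 0.1516 0.0391]
Step 5: x=[2.4418 7.1851 10.0127] v=[1.4389 -0.0561 0.0575]
Step 6: x=[2.6087 7.1603 10.0202] v=[1.6691 -0.2477 0.0747]
Step 7: x=[2.7950 7.1186 10.0291] v=[1.8634 -0.4169 0.0887]
Max displacement = 1.1907

Answer: 1.1907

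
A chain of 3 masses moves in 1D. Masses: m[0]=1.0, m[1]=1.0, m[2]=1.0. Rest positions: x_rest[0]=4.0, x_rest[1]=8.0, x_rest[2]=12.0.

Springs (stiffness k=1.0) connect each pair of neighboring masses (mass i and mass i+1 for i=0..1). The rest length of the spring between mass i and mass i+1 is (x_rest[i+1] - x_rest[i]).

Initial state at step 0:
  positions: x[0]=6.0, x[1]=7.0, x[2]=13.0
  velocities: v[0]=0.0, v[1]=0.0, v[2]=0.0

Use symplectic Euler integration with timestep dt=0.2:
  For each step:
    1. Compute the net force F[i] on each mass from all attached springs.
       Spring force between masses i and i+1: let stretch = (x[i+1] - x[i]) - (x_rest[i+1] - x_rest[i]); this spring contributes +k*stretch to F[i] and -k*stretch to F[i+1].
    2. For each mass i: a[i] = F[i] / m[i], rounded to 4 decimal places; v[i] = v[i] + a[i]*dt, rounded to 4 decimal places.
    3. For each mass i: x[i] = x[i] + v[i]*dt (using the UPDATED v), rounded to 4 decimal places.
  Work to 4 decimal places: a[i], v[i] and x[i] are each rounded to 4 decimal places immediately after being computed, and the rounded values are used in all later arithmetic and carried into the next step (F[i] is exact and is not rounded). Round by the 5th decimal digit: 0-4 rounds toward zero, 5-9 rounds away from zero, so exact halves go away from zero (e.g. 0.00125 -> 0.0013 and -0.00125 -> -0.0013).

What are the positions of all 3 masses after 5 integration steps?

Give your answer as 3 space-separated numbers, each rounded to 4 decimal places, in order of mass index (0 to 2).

Step 0: x=[6.0000 7.0000 13.0000] v=[0.0000 0.0000 0.0000]
Step 1: x=[5.8800 7.2000 12.9200] v=[-0.6000 1.0000 -0.4000]
Step 2: x=[5.6528 7.5760 12.7712] v=[-1.1360 1.8800 -0.7440]
Step 3: x=[5.3425 8.0829 12.5746] v=[-1.5514 2.5344 -0.9830]
Step 4: x=[4.9818 8.6598 12.3583] v=[-1.8033 2.8847 -1.0813]
Step 5: x=[4.6083 9.2376 12.1541] v=[-1.8677 2.8888 -1.0210]

Answer: 4.6083 9.2376 12.1541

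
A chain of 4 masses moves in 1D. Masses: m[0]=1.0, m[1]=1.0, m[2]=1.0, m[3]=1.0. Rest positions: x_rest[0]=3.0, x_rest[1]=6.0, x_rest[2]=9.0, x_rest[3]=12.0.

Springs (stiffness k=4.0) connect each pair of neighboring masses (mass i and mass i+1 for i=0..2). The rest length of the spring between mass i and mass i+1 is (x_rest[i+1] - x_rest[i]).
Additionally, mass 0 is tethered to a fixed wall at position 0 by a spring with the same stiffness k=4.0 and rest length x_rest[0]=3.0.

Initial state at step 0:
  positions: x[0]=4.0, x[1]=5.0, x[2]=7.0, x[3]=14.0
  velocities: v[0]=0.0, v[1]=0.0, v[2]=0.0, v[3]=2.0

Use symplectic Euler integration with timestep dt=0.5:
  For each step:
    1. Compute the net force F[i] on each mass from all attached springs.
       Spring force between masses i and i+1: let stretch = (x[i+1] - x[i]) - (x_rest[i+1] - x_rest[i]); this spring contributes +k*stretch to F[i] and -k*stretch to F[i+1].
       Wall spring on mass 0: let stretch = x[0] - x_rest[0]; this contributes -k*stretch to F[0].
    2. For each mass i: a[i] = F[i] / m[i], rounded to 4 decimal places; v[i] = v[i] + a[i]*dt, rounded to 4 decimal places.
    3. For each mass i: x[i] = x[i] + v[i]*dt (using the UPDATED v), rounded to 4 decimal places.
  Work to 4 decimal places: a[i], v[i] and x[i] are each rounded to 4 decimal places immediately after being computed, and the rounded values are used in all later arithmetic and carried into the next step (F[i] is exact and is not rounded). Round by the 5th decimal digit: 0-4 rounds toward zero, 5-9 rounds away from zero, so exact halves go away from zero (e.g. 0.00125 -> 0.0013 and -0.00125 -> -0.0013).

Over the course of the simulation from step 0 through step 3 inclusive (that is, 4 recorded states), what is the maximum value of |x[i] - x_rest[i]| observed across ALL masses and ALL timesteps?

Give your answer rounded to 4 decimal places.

Step 0: x=[4.0000 5.0000 7.0000 14.0000] v=[0.0000 0.0000 0.0000 2.0000]
Step 1: x=[1.0000 6.0000 12.0000 11.0000] v=[-6.0000 2.0000 10.0000 -6.0000]
Step 2: x=[2.0000 8.0000 10.0000 12.0000] v=[2.0000 4.0000 -4.0000 2.0000]
Step 3: x=[7.0000 6.0000 8.0000 14.0000] v=[10.0000 -4.0000 -4.0000 4.0000]
Max displacement = 4.0000

Answer: 4.0000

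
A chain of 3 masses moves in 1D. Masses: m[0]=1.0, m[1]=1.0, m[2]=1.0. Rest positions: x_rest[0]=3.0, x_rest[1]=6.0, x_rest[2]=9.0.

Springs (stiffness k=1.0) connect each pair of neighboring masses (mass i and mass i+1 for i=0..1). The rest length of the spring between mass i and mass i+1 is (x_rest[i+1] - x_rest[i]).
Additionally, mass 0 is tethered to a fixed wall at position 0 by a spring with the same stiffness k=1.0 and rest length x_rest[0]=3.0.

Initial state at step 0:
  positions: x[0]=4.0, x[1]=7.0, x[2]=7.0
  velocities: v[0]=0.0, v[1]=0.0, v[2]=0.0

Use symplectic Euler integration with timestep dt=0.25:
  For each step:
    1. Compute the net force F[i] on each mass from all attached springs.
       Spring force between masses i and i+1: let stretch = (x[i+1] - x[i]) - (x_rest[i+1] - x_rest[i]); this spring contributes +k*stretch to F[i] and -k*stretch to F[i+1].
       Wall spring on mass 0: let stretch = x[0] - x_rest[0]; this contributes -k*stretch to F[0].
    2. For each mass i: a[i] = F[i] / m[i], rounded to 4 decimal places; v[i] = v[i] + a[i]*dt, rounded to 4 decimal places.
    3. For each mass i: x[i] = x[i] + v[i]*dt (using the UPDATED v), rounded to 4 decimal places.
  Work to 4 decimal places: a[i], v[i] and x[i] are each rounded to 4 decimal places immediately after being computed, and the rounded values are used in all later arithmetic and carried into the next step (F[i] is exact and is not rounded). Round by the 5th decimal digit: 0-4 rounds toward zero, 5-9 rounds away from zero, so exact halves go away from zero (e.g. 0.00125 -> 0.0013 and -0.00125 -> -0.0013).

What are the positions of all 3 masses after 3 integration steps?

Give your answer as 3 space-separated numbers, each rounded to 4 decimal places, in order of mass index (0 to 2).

Step 0: x=[4.0000 7.0000 7.0000] v=[0.0000 0.0000 0.0000]
Step 1: x=[3.9375 6.8125 7.1875] v=[-0.2500 -0.7500 0.7500]
Step 2: x=[3.8086 6.4688 7.5391] v=[-0.5156 -1.3750 1.4063]
Step 3: x=[3.6079 6.0257 8.0113] v=[-0.8027 -1.7725 1.8887]

Answer: 3.6079 6.0257 8.0113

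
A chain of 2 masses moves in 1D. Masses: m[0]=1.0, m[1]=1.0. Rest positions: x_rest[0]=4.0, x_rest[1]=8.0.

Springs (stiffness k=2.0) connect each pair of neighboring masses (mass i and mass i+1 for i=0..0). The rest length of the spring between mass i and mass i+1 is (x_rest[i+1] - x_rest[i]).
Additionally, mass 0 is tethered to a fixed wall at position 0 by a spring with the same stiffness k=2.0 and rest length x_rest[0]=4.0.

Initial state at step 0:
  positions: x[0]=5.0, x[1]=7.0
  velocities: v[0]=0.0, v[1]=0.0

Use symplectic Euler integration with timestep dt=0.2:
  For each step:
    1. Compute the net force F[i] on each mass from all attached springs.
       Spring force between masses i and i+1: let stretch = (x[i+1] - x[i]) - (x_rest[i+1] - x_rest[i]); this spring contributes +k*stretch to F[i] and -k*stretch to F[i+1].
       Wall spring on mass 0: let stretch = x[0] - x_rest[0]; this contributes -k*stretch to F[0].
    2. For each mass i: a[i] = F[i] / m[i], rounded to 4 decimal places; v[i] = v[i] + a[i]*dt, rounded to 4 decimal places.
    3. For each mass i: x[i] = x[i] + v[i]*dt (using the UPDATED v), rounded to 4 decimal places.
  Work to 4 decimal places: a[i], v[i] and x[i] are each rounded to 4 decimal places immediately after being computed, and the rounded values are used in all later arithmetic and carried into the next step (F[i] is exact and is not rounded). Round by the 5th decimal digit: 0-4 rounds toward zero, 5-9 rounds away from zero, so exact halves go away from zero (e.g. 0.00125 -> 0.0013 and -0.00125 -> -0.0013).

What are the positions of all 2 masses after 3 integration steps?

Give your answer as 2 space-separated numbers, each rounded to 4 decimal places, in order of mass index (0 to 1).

Answer: 3.8052 7.8067

Derivation:
Step 0: x=[5.0000 7.0000] v=[0.0000 0.0000]
Step 1: x=[4.7600 7.1600] v=[-1.2000 0.8000]
Step 2: x=[4.3312 7.4480] v=[-2.1440 1.4400]
Step 3: x=[3.8052 7.8067] v=[-2.6298 1.7933]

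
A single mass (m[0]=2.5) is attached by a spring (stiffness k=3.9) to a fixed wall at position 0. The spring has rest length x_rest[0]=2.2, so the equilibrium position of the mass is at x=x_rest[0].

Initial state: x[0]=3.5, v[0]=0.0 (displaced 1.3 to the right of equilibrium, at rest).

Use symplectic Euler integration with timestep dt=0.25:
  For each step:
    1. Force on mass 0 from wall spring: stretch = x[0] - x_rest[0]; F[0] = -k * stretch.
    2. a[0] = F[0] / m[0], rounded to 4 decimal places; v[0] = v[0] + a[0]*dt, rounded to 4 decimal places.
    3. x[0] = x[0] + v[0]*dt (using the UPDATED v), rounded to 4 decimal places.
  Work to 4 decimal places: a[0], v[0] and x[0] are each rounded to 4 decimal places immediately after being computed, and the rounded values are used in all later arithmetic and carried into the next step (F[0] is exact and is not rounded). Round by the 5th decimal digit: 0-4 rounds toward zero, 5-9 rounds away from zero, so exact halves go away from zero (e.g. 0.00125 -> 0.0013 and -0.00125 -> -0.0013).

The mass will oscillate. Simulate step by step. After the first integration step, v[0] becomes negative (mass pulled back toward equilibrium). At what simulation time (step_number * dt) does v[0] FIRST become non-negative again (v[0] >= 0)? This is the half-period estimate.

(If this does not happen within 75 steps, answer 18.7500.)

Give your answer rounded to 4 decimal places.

Answer: 2.7500

Derivation:
Step 0: x=[3.5000] v=[0.0000]
Step 1: x=[3.3733] v=[-0.5070]
Step 2: x=[3.1322] v=[-0.9646]
Step 3: x=[2.8002] v=[-1.3282]
Step 4: x=[2.4096] v=[-1.5623]
Step 5: x=[1.9986] v=[-1.6441]
Step 6: x=[1.6072] v=[-1.5656]
Step 7: x=[1.2736] v=[-1.3344]
Step 8: x=[1.0303] v=[-0.9731]
Step 9: x=[0.9011] v=[-0.5169]
Step 10: x=[0.8985] v=[-0.0103]
Step 11: x=[1.0228] v=[0.4973]
First v>=0 after going negative at step 11, time=2.7500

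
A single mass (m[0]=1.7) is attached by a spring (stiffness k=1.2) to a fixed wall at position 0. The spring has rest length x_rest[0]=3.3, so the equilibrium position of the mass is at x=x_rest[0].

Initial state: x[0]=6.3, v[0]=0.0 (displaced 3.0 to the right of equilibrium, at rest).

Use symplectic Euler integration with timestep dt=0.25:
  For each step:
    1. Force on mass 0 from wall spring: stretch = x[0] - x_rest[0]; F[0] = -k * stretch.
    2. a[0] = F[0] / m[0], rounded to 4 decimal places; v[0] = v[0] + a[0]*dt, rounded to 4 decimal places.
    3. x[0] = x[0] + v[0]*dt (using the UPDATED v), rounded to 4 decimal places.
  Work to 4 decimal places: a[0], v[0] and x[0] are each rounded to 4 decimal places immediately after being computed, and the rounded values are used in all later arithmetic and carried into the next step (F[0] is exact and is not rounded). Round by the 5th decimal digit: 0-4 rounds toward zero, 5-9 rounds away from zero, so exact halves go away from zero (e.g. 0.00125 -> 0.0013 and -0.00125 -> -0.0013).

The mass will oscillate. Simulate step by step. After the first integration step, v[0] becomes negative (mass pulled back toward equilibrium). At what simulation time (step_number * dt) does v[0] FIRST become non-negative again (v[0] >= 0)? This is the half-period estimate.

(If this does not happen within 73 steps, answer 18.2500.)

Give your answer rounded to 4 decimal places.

Answer: 3.7500

Derivation:
Step 0: x=[6.3000] v=[0.0000]
Step 1: x=[6.1677] v=[-0.5294]
Step 2: x=[5.9088] v=[-1.0355]
Step 3: x=[5.5348] v=[-1.4959]
Step 4: x=[5.0622] v=[-1.8903]
Step 5: x=[4.5119] v=[-2.2013]
Step 6: x=[3.9081] v=[-2.4152]
Step 7: x=[3.2775] v=[-2.5225]
Step 8: x=[2.6479] v=[-2.5185]
Step 9: x=[2.0471] v=[-2.4034]
Step 10: x=[1.5015] v=[-2.1823]
Step 11: x=[1.0353] v=[-1.8649]
Step 12: x=[0.6690] v=[-1.4653]
Step 13: x=[0.4188] v=[-1.0010]
Step 14: x=[0.2957] v=[-0.4926]
Step 15: x=[0.3051] v=[0.0376]
First v>=0 after going negative at step 15, time=3.7500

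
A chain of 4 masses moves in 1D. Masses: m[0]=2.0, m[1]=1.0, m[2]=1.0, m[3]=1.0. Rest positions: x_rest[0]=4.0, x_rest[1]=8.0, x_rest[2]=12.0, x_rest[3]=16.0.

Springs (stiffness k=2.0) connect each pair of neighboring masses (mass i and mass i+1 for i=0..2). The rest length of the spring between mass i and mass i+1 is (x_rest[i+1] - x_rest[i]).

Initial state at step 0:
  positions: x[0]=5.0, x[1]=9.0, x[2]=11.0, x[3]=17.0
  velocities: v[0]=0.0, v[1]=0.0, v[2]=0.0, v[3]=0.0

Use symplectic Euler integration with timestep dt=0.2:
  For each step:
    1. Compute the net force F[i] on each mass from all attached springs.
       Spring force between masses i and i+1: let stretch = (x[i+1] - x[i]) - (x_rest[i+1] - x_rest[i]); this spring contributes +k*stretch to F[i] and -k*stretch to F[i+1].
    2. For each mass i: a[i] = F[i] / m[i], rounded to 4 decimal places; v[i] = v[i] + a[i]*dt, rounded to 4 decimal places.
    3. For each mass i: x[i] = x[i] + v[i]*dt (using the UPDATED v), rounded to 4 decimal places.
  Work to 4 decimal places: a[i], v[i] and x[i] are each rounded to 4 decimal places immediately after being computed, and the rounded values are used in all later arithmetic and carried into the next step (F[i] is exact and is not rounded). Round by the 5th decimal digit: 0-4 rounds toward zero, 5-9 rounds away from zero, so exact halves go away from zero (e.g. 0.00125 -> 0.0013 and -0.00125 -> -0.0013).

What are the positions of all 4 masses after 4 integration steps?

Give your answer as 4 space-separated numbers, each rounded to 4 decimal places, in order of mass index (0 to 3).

Step 0: x=[5.0000 9.0000 11.0000 17.0000] v=[0.0000 0.0000 0.0000 0.0000]
Step 1: x=[5.0000 8.8400 11.3200 16.8400] v=[0.0000 -0.8000 1.6000 -0.8000]
Step 2: x=[4.9936 8.5712 11.8832 16.5584] v=[-0.0320 -1.3440 2.8160 -1.4080]
Step 3: x=[4.9703 8.2812 12.5555 16.2228] v=[-0.1165 -1.4502 3.3613 -1.6781]
Step 4: x=[4.9194 8.0682 13.1792 15.9138] v=[-0.2543 -1.0648 3.1185 -1.5450]

Answer: 4.9194 8.0682 13.1792 15.9138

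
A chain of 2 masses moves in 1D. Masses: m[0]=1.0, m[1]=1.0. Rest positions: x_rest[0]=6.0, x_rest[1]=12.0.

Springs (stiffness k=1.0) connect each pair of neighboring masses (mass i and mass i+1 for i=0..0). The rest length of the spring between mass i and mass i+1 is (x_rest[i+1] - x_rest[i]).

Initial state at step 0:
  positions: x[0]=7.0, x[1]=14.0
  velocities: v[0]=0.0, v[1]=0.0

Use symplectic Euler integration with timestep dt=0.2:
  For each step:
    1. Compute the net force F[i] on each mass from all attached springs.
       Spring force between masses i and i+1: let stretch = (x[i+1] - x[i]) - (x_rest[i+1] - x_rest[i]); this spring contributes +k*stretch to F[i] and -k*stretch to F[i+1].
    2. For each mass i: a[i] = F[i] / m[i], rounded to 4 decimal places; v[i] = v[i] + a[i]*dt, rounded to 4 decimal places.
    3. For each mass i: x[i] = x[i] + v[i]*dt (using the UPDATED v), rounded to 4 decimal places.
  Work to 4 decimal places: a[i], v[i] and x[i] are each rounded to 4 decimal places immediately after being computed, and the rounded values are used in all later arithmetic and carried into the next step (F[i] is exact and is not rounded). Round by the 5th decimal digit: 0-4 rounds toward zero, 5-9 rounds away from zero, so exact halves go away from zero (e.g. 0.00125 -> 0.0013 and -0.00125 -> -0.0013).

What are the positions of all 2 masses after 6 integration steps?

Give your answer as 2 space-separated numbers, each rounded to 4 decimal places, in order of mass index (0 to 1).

Answer: 7.6366 13.3634

Derivation:
Step 0: x=[7.0000 14.0000] v=[0.0000 0.0000]
Step 1: x=[7.0400 13.9600] v=[0.2000 -0.2000]
Step 2: x=[7.1168 13.8832] v=[0.3840 -0.3840]
Step 3: x=[7.2243 13.7757] v=[0.5373 -0.5373]
Step 4: x=[7.3538 13.6462] v=[0.6476 -0.6476]
Step 5: x=[7.4950 13.5050] v=[0.7061 -0.7061]
Step 6: x=[7.6366 13.3634] v=[0.7081 -0.7081]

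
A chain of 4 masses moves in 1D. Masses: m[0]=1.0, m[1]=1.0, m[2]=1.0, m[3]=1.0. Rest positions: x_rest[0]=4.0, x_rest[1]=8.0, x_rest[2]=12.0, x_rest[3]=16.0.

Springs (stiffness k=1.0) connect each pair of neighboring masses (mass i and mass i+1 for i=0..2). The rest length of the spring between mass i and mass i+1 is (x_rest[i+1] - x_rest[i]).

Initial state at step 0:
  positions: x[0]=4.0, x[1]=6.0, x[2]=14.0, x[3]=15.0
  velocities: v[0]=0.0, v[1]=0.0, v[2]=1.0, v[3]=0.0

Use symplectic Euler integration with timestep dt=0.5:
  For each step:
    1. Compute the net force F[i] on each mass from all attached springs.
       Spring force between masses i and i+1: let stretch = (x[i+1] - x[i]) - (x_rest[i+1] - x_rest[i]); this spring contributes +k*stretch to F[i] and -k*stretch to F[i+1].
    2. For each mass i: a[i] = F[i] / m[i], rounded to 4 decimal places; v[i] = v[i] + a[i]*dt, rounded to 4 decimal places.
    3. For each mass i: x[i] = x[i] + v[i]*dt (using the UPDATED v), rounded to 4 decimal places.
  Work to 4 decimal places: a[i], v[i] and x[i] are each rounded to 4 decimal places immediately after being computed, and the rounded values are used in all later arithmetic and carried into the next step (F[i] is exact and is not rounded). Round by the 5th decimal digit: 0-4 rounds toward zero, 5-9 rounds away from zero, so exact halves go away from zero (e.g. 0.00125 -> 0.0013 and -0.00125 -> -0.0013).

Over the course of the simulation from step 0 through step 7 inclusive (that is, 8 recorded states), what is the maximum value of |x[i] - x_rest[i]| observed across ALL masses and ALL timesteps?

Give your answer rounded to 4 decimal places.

Answer: 2.2902

Derivation:
Step 0: x=[4.0000 6.0000 14.0000 15.0000] v=[0.0000 0.0000 1.0000 0.0000]
Step 1: x=[3.5000 7.5000 12.7500 15.7500] v=[-1.0000 3.0000 -2.5000 1.5000]
Step 2: x=[3.0000 9.3125 10.9375 16.7500] v=[-1.0000 3.6250 -3.6250 2.0000]
Step 3: x=[3.0782 9.9532 10.1719 17.2969] v=[0.1563 1.2813 -1.5313 1.0938]
Step 4: x=[3.8751 8.9298 11.1329 17.0626] v=[1.5938 -2.0469 1.9219 -0.4687]
Step 5: x=[4.9357 7.1935 13.0255 16.3458] v=[2.1212 -3.4727 3.7852 -1.4336]
Step 6: x=[5.5608 6.3507 14.2902 15.7989] v=[1.2501 -1.6856 2.5294 -1.0938]
Step 7: x=[5.3833 7.2953 13.9472 15.8749] v=[-0.3550 1.8892 -0.6860 0.1519]
Max displacement = 2.2902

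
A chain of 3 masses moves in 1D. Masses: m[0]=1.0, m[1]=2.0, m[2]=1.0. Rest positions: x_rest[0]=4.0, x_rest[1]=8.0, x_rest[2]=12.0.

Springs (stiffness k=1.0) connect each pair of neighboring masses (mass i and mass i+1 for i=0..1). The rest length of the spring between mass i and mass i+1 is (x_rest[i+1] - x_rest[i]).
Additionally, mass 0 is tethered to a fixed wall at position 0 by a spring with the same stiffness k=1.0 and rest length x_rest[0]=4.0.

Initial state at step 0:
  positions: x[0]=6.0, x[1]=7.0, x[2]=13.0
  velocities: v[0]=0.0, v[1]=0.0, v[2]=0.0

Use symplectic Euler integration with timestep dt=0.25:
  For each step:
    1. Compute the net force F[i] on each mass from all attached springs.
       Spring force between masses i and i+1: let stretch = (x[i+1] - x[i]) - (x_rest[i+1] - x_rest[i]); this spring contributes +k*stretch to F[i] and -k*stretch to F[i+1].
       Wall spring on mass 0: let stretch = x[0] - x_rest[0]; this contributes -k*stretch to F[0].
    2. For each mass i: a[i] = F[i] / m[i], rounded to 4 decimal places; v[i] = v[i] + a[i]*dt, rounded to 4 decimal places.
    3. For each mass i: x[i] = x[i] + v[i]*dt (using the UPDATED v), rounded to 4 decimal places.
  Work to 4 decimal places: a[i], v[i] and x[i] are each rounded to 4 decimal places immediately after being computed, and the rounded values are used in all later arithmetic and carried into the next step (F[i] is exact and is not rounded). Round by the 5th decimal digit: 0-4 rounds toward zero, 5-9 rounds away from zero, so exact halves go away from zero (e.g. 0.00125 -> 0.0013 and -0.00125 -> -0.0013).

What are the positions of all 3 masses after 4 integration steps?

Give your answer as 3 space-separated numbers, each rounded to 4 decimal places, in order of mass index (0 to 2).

Answer: 3.5557 8.2353 11.9962

Derivation:
Step 0: x=[6.0000 7.0000 13.0000] v=[0.0000 0.0000 0.0000]
Step 1: x=[5.6875 7.1563 12.8750] v=[-1.2500 0.6250 -0.5000]
Step 2: x=[5.1113 7.4454 12.6426] v=[-2.3047 1.1563 -0.9297]
Step 3: x=[4.3616 7.8240 12.3354] v=[-2.9990 1.5142 -1.2290]
Step 4: x=[3.5557 8.2353 11.9962] v=[-3.2238 1.6453 -1.3569]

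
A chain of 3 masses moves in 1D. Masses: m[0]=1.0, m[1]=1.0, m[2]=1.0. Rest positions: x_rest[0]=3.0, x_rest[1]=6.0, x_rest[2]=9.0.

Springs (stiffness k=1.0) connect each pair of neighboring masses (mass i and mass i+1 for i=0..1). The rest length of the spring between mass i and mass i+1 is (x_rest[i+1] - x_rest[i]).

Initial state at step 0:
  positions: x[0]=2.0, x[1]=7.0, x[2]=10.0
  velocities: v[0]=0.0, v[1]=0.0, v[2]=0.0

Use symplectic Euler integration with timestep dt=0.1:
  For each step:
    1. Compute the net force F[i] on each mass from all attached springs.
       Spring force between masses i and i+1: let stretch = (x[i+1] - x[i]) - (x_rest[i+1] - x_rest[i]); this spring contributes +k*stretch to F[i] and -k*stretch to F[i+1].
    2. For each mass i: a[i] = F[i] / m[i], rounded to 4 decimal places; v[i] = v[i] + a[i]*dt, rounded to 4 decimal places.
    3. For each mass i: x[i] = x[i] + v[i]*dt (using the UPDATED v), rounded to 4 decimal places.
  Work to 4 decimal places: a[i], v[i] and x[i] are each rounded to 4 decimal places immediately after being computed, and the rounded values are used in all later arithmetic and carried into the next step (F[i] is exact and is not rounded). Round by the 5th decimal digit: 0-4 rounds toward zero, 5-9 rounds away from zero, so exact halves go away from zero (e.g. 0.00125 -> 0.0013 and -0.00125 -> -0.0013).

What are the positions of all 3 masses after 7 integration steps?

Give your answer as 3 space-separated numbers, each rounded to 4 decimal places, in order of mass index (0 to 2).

Step 0: x=[2.0000 7.0000 10.0000] v=[0.0000 0.0000 0.0000]
Step 1: x=[2.0200 6.9800 10.0000] v=[0.2000 -0.2000 0.0000]
Step 2: x=[2.0596 6.9406 9.9998] v=[0.3960 -0.3940 -0.0020]
Step 3: x=[2.1180 6.8830 9.9990] v=[0.5841 -0.5762 -0.0079]
Step 4: x=[2.1941 6.8089 9.9971] v=[0.7606 -0.7411 -0.0195]
Step 5: x=[2.2863 6.7205 9.9933] v=[0.9221 -0.8838 -0.0383]
Step 6: x=[2.3929 6.6205 9.9867] v=[1.0655 -0.9999 -0.0656]
Step 7: x=[2.5117 6.5119 9.9765] v=[1.1883 -1.0860 -0.1022]

Answer: 2.5117 6.5119 9.9765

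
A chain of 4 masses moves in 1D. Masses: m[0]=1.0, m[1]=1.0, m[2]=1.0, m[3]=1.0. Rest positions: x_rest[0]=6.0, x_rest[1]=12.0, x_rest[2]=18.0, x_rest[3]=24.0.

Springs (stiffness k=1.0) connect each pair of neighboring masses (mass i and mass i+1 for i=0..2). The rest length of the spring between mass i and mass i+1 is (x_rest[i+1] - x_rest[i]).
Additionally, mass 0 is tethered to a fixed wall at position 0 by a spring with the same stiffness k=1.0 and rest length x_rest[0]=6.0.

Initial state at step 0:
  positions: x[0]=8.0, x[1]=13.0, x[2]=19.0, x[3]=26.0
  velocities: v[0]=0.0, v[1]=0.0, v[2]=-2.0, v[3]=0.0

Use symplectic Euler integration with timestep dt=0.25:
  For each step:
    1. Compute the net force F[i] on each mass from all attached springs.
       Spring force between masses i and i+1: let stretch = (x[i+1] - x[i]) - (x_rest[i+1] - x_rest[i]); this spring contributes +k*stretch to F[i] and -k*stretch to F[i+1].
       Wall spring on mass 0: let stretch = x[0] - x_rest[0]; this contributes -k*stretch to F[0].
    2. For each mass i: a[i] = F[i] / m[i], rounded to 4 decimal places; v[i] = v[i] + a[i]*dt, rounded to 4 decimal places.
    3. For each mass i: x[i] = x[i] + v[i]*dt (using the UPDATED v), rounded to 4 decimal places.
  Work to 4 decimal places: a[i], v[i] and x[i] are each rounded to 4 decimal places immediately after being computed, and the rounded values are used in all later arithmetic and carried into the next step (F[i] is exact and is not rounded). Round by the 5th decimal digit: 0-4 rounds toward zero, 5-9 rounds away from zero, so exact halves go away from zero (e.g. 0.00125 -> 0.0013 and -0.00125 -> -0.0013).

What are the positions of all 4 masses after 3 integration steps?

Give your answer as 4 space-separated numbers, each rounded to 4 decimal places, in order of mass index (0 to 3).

Step 0: x=[8.0000 13.0000 19.0000 26.0000] v=[0.0000 0.0000 -2.0000 0.0000]
Step 1: x=[7.8125 13.0625 18.5625 25.9375] v=[-0.7500 0.2500 -1.7500 -0.2500]
Step 2: x=[7.4649 13.1406 18.2422 25.7891] v=[-1.3906 0.3125 -1.2813 -0.5938]
Step 3: x=[7.0054 13.1829 18.0747 25.5440] v=[-1.8379 0.1690 -0.6700 -0.9805]

Answer: 7.0054 13.1829 18.0747 25.5440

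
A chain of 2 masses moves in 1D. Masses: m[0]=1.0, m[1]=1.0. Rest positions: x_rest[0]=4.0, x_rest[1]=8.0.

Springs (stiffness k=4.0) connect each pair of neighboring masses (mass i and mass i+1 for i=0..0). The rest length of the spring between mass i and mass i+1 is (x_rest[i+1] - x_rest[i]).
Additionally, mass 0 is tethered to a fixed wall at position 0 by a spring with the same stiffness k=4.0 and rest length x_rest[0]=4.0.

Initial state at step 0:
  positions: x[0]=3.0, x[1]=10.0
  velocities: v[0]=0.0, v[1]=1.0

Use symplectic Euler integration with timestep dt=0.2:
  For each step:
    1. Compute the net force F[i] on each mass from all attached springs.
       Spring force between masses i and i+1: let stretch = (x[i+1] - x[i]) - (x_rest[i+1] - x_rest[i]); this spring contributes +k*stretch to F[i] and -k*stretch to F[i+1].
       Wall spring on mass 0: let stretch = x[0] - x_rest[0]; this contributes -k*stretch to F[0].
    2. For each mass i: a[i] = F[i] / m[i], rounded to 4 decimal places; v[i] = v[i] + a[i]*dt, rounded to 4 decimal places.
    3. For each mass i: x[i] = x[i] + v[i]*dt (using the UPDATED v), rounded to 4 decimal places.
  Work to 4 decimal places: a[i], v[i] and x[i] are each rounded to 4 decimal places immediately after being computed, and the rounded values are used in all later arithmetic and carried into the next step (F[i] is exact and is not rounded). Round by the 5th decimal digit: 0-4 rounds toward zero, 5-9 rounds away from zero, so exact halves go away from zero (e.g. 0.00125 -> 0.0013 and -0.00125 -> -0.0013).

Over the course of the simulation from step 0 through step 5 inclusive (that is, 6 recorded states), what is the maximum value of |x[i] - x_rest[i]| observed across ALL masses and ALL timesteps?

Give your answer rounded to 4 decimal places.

Answer: 2.1921

Derivation:
Step 0: x=[3.0000 10.0000] v=[0.0000 1.0000]
Step 1: x=[3.6400 9.7200] v=[3.2000 -1.4000]
Step 2: x=[4.6704 9.1072] v=[5.1520 -3.0640]
Step 3: x=[5.6634 8.4245] v=[4.9651 -3.4134]
Step 4: x=[6.1921 7.9400] v=[2.6433 -2.4223]
Step 5: x=[6.0097 7.8159] v=[-0.9121 -0.6206]
Max displacement = 2.1921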